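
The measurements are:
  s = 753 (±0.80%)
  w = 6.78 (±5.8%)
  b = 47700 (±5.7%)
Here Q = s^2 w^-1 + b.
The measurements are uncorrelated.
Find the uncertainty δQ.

5720

Let p = s^2·w^-1 = 83600. δp/p = √((2·δs/s)² + (-1·δw/w)²) = √(0.000256 + 0.00336) = 0.0602, so δp = 5030.
Q = p + b: δQ = √(δp² + δb²) = √(2.53e+07 + 7.39e+06) = 5720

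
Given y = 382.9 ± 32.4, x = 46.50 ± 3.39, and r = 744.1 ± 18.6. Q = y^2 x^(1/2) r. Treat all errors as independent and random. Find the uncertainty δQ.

For a monomial Q ∝ y^2, x^(1/2), r, fractional errors add in quadrature:
  (2·δy/y)² = (2×0.0846)² = 0.0286;  (½·δx/x)² = (0.5×0.0729)² = 0.00133;  (1·δr/r)² = (1×0.0250)² = 0.000625
δQ/Q = √(0.0306) = 0.175
Q = 7.439e+08, so δQ = 0.175 × 7.439e+08 = 1.3e+08.

1.3e+08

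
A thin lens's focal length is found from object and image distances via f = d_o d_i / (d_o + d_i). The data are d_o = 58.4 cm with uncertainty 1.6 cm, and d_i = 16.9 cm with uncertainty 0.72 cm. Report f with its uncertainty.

13.1 ± 0.441 cm

∂f/∂d_o = (d_i/(d_o+d_i))² = 0.0504;  ∂f/∂d_i = (d_o/(d_o+d_i))² = 0.602
δf = √((∂f/∂d_o · δd_o)² + (∂f/∂d_i · δd_i)²) = √(0.00650 + 0.188) = 0.441 cm
f = 13.1 cm.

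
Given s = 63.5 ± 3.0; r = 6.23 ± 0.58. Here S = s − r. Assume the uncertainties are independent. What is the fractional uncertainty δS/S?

0.0534

Sums and differences: (δS)² = Σ (cᵢ δxᵢ)².
  (δs)² = 9.00;  (δr)² = 0.336
δS = √(9.34) = 3.06
S = 57.3, so δS/S = 3.06/57.3 = 0.0534.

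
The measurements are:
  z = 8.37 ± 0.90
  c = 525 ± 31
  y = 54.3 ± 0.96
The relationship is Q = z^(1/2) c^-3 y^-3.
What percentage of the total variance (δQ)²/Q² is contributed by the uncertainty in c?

(δQ/Q)² = (½·δz/z)² + (-3·δc/c)² + (-3·δy/y)²
  z term: (0.5×0.108)² = 0.00289
  c term: (-3×0.0590)² = 0.0314
  y term: (-3×0.0177)² = 0.00281
Total = 0.0371. Share from c = 0.0314/0.0371 = 0.846.

84.6%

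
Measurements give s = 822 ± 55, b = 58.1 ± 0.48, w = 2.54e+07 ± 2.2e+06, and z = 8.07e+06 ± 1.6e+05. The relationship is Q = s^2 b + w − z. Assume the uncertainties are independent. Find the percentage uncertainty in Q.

10.1%

Let p = s^2·b = 3.93e+07. δp/p = √((2·δs/s)² + (1·δb/b)²) = √(0.0179 + 6.83e-05) = 0.134, so δp = 5.26e+06.
Q = p + w − z: δQ = √(δp² + δw² + δz²) = √(2.77e+13 + 4.84e+12 + 2.56e+10) = 5.71e+06
Q = 5.66e+07, so δQ/Q = 5.71e+06/5.66e+07 = 0.101.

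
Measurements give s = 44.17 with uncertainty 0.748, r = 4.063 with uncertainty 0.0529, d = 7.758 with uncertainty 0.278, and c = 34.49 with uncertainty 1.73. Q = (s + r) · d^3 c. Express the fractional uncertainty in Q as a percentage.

12.0%

Let u = s + r = 48.23. δu = √(δs² + δr²) = √(0.560 + 0.00280) = 0.750, so δu/u = 0.0155.
Q is then a monomial in u, d, c:
δQ/Q = √((δu/u)² + (3·δd/d)² + (1·δc/c)²) = √(0.000242 + 0.0116 + 0.00252) = 0.120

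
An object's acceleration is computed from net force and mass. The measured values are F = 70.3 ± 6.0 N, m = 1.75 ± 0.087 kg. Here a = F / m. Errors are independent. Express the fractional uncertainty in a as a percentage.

Since a is a product/quotient, work with relative uncertainties:
  (1·δF/F)² = (1×0.0853)² = 0.00728;  (-1·δm/m)² = (-1×0.0497)² = 0.00247
δa/a = √(0.00976) = 0.0988

9.88%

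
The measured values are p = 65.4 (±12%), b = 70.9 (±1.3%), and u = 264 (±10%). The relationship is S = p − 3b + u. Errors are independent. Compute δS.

27.7

For a sum/difference, combine absolute errors in quadrature:
  (δp)² = 61.6;  (3·δb)² = 7.65;  (δu)² = 697
δS = √(766) = 27.7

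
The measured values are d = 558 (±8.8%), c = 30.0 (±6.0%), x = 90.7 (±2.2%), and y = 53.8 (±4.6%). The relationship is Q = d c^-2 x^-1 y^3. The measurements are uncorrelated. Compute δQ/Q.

Q is a product of powers, so relative uncertainties combine in quadrature:
  (1·δd/d)² = (1×0.0880)² = 0.00774;  (-2·δc/c)² = (-2×0.0600)² = 0.0144;  (-1·δx/x)² = (-1×0.0220)² = 0.000484;  (3·δy/y)² = (3×0.0460)² = 0.0190
δQ/Q = √(0.0417) = 0.204

0.204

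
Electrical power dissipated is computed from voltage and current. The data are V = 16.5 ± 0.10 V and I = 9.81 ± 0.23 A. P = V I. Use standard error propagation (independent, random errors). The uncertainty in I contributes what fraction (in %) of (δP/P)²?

(δP/P)² = (1·δV/V)² + (1·δI/I)²
  V term: (1×0.00606)² = 3.67e-05
  I term: (1×0.0234)² = 0.000550
Total = 0.000586. Share from I = 0.000550/0.000586 = 0.937.

93.7%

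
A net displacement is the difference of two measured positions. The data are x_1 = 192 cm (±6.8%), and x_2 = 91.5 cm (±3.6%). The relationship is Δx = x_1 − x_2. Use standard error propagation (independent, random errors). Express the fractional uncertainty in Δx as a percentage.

13.4%

For a sum/difference, combine absolute errors in quadrature:
  (δx_1)² = 170;  (δx_2)² = 10.9
δΔx = √(181) = 13.5 cm
Δx = 100 cm, so δΔx/Δx = 13.5/100 = 0.134.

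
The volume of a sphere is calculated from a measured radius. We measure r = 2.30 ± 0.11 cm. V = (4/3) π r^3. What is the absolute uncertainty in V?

V ∝ r^3, so δV/V = |3| · δr/r = 3 × 0.0478 = 0.143.
V = 51.0 cm^3, so δV = 0.143 × 51.0 = 7.31 cm^3.

7.31 cm^3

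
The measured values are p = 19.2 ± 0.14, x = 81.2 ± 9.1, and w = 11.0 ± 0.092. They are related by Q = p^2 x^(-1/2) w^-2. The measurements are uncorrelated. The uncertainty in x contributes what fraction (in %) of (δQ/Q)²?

(δQ/Q)² = (2·δp/p)² + (−½·δx/x)² + (-2·δw/w)²
  p term: (2×0.00729)² = 0.000213
  x term: (-0.5×0.112)² = 0.00314
  w term: (-2×0.00836)² = 0.000280
Total = 0.00363. Share from x = 0.00314/0.00363 = 0.864.

86.4%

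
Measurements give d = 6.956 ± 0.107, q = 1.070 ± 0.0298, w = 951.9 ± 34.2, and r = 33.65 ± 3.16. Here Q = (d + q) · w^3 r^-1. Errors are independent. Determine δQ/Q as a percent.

Let u = d + q = 8.026. δu = √(δd² + δq²) = √(0.0114 + 0.000888) = 0.111, so δu/u = 0.0138.
Q is then a monomial in u, w, r:
δQ/Q = √((δu/u)² + (3·δw/w)² + (-1·δr/r)²) = √(0.000192 + 0.0116 + 0.00882) = 0.144

14.4%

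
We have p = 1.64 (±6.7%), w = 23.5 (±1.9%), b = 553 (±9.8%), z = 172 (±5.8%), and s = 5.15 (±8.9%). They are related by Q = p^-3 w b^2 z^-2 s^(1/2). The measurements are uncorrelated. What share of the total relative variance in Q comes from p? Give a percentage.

42.7%

(δQ/Q)² = (-3·δp/p)² + (1·δw/w)² + (2·δb/b)² + (-2·δz/z)² + (½·δs/s)²
  p term: (-3×0.0670)² = 0.0404
  w term: (1×0.0190)² = 0.000361
  b term: (2×0.0980)² = 0.0384
  z term: (-2×0.0580)² = 0.0135
  s term: (0.5×0.0890)² = 0.00198
Total = 0.0946. Share from p = 0.0404/0.0946 = 0.427.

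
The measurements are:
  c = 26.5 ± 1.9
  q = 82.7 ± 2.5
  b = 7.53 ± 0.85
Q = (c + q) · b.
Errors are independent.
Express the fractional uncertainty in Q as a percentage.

11.6%

Let u = c + q = 109. δu = √(δc² + δq²) = √(3.61 + 6.25) = 3.14, so δu/u = 0.0288.
Q is then a monomial in u, b:
δQ/Q = √((δu/u)² + (1·δb/b)²) = √(0.000827 + 0.0127) = 0.116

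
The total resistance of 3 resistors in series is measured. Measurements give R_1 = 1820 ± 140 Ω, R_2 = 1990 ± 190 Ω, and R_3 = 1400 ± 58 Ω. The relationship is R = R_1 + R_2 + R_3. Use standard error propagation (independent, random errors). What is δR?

Absolute uncertainties add in quadrature for a linear combination:
  (δR_1)² = 19600;  (δR_2)² = 36100;  (δR_3)² = 3360
δR = √(59100) = 243 Ω

243 Ω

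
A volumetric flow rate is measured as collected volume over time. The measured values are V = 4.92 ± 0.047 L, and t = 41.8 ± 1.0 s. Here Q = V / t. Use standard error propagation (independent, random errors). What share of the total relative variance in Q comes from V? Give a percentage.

13.8%

(δQ/Q)² = (1·δV/V)² + (-1·δt/t)²
  V term: (1×0.00955)² = 9.13e-05
  t term: (-1×0.0239)² = 0.000572
Total = 0.000664. Share from V = 9.13e-05/0.000664 = 0.138.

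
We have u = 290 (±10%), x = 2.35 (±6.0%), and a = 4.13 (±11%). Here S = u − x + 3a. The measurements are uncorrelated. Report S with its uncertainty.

For a sum/difference, combine absolute errors in quadrature:
  (δu)² = 841;  (δx)² = 0.0199;  (3·δa)² = 1.86
δS = √(843) = 29.0
S = 300.

300 ± 29.0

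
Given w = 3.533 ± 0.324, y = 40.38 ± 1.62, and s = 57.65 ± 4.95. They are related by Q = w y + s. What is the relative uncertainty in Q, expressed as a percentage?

7.55%

Let p = w·y = 142.7. δp/p = √((1·δw/w)² + (1·δy/y)²) = √(0.00841 + 0.00161) = 0.100, so δp = 14.3.
Q = p + s: δQ = √(δp² + δs²) = √(204 + 24.5) = 15.1
Q = 200.3, so δQ/Q = 15.1/200.3 = 0.0755.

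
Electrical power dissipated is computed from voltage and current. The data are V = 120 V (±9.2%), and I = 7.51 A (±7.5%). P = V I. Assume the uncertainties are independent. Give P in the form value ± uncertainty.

901 ± 107 W

P is a product of powers, so relative uncertainties combine in quadrature:
  (1·δV/V)² = (1×0.0920)² = 0.00846;  (1·δI/I)² = (1×0.0750)² = 0.00562
δP/P = √(0.0141) = 0.119
P = 901 W, so δP = 0.119 × 901 = 107 W.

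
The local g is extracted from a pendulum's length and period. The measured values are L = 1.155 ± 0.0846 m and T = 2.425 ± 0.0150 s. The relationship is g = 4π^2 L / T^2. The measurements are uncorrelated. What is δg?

0.576 m/s^2

Each factor contributes (exponent × relative error)² to (δg/g)²:
  (1·δL/L)² = (1×0.0732)² = 0.00537;  (-2·δT/T)² = (-2×0.00619)² = 0.000153
δg/g = √(0.00552) = 0.0743
g = 7.754 m/s^2, so δg = 0.0743 × 7.754 = 0.576 m/s^2.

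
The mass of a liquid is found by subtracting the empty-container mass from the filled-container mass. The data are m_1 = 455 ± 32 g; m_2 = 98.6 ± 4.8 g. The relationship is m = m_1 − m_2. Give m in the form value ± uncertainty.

Sums and differences: (δm)² = Σ (cᵢ δxᵢ)².
  (δm_1)² = 1020;  (δm_2)² = 23.0
δm = √(1050) = 32.4 g
m = 356 g.

356 ± 32.4 g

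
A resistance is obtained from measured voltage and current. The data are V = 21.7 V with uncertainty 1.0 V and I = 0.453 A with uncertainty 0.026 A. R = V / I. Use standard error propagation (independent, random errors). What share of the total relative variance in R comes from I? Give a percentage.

60.8%

(δR/R)² = (1·δV/V)² + (-1·δI/I)²
  V term: (1×0.0461)² = 0.00212
  I term: (-1×0.0574)² = 0.00329
Total = 0.00542. Share from I = 0.00329/0.00542 = 0.608.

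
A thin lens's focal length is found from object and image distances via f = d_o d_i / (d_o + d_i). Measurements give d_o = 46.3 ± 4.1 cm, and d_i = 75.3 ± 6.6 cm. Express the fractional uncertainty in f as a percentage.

∂f/∂d_o = (d_i/(d_o+d_i))² = 0.383;  ∂f/∂d_i = (d_o/(d_o+d_i))² = 0.145
δf = √((∂f/∂d_o · δd_o)² + (∂f/∂d_i · δd_i)²) = √(2.47 + 0.916) = 1.84 cm
f = 28.7 cm, so δf/f = 1.84/28.7 = 0.0642.

6.42%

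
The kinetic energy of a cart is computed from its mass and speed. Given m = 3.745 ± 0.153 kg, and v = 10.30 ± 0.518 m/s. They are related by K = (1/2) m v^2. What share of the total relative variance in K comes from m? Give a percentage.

14.2%

(δK/K)² = (1·δm/m)² + (2·δv/v)²
  m term: (1×0.0409)² = 0.00167
  v term: (2×0.0503)² = 0.0101
Total = 0.0118. Share from m = 0.00167/0.0118 = 0.142.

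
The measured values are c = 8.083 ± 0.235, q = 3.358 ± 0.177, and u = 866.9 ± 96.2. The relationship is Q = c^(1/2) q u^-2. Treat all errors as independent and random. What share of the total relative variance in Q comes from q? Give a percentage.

5.32%

(δQ/Q)² = (½·δc/c)² + (1·δq/q)² + (-2·δu/u)²
  c term: (0.5×0.0291)² = 0.000211
  q term: (1×0.0527)² = 0.00278
  u term: (-2×0.111)² = 0.0493
Total = 0.0522. Share from q = 0.00278/0.0522 = 0.0532.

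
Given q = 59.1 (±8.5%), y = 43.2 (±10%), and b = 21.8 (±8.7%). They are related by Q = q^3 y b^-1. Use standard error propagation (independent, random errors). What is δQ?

For a monomial Q ∝ q^3, y, b^-1, fractional errors add in quadrature:
  (3·δq/q)² = (3×0.0850)² = 0.0650;  (1·δy/y)² = (1×0.100)² = 0.0100;  (-1·δb/b)² = (-1×0.0870)² = 0.00757
δQ/Q = √(0.0826) = 0.287
Q = 4.09e+05, so δQ = 0.287 × 4.09e+05 = 1.18e+05.

1.18e+05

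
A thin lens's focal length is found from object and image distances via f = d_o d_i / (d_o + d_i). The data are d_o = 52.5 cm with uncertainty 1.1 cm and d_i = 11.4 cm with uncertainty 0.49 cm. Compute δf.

∂f/∂d_o = (d_i/(d_o+d_i))² = 0.0318;  ∂f/∂d_i = (d_o/(d_o+d_i))² = 0.675
δf = √((∂f/∂d_o · δd_o)² + (∂f/∂d_i · δd_i)²) = √(0.00123 + 0.109) = 0.333 cm

0.333 cm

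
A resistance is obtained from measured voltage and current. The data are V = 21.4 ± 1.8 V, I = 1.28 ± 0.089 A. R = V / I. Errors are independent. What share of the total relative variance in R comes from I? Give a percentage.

(δR/R)² = (1·δV/V)² + (-1·δI/I)²
  V term: (1×0.0841)² = 0.00707
  I term: (-1×0.0695)² = 0.00483
Total = 0.0119. Share from I = 0.00483/0.0119 = 0.406.

40.6%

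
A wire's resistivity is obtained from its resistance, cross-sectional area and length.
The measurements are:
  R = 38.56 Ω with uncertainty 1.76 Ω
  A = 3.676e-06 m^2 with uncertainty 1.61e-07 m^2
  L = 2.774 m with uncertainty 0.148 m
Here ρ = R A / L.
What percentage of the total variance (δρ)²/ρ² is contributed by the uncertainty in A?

28.0%

(δρ/ρ)² = (1·δR/R)² + (1·δA/A)² + (-1·δL/L)²
  R term: (1×0.0456)² = 0.00208
  A term: (1×0.0438)² = 0.00192
  L term: (-1×0.0534)² = 0.00285
Total = 0.00685. Share from A = 0.00192/0.00685 = 0.280.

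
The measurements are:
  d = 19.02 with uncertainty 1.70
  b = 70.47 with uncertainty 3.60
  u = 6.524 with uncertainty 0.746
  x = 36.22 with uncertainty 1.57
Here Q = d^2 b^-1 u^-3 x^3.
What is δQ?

Since Q is a product/quotient, work with relative uncertainties:
  (2·δd/d)² = (2×0.0894)² = 0.0320;  (-1·δb/b)² = (-1×0.0511)² = 0.00261;  (-3·δu/u)² = (-3×0.114)² = 0.118;  (3·δx/x)² = (3×0.0433)² = 0.0169
δQ/Q = √(0.169) = 0.411
Q = 878.5, so δQ = 0.411 × 878.5 = 361.

361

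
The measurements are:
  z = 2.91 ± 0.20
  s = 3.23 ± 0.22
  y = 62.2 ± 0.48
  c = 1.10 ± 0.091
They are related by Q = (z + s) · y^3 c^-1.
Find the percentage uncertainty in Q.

9.86%

Let u = z + s = 6.14. δu = √(δz² + δs²) = √(0.0400 + 0.0484) = 0.297, so δu/u = 0.0484.
Q is then a monomial in u, y, c:
δQ/Q = √((δu/u)² + (3·δy/y)² + (-1·δc/c)²) = √(0.00234 + 0.000536 + 0.00684) = 0.0986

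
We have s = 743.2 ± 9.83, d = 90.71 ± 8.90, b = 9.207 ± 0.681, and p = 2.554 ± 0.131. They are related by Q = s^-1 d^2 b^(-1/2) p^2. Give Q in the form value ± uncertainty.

23.80 ± 5.35

Since Q is a product/quotient, work with relative uncertainties:
  (-1·δs/s)² = (-1×0.0132)² = 0.000175;  (2·δd/d)² = (2×0.0981)² = 0.0385;  (−½·δb/b)² = (-0.5×0.0740)² = 0.00137;  (2·δp/p)² = (2×0.0513)² = 0.0105
δQ/Q = √(0.0506) = 0.225
Q = 23.80, so δQ = 0.225 × 23.80 = 5.35.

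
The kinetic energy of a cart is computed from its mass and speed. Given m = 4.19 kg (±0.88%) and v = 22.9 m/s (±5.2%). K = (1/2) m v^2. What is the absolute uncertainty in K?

115 J

Each factor contributes (exponent × relative error)² to (δK/K)²:
  (1·δm/m)² = (1×0.00880)² = 7.74e-05;  (2·δv/v)² = (2×0.0520)² = 0.0108
δK/K = √(0.0109) = 0.104
K = 1100 J, so δK = 0.104 × 1100 = 115 J.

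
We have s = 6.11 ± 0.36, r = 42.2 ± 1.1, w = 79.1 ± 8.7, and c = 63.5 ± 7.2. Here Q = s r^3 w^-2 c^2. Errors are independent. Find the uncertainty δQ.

97900

Q is a product of powers, so relative uncertainties combine in quadrature:
  (1·δs/s)² = (1×0.0589)² = 0.00347;  (3·δr/r)² = (3×0.0261)² = 0.00612;  (-2·δw/w)² = (-2×0.110)² = 0.0484;  (2·δc/c)² = (2×0.113)² = 0.0514
δQ/Q = √(0.109) = 0.331
Q = 2.96e+05, so δQ = 0.331 × 2.96e+05 = 97900.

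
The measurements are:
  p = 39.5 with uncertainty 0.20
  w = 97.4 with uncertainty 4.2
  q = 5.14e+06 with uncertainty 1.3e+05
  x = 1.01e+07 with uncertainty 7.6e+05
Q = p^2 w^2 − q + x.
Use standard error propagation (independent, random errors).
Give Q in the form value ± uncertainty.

Let h = p^2·w^2 = 1.48e+07. δh/h = √((2·δp/p)² + (2·δw/w)²) = √(0.000103 + 0.00744) = 0.0868, so δh = 1.29e+06.
Q = h − q + x: δQ = √(δh² + δq² + δx²) = √(1.65e+12 + 1.69e+10 + 5.78e+11) = 1.5e+06
Q = 1.98e+07.

(1.98 ± 0.150) × 10^7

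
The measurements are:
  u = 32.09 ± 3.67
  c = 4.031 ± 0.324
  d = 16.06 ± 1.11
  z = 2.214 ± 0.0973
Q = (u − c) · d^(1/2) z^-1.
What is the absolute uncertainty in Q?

7.25

Let w = u − c = 28.06. δw = √(δu² + δc²) = √(13.5 + 0.105) = 3.68, so δw/w = 0.131.
Q is then a monomial in w, d, z:
δQ/Q = √((δw/w)² + (½·δd/d)² + (-1·δz/z)²) = √(0.0172 + 0.00119 + 0.00193) = 0.143
Q = 50.79, so δQ = 0.143 × 50.79 = 7.25.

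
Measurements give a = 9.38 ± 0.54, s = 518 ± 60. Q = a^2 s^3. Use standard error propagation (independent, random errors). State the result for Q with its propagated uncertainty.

Each factor contributes (exponent × relative error)² to (δQ/Q)²:
  (2·δa/a)² = (2×0.0576)² = 0.0133;  (3·δs/s)² = (3×0.116)² = 0.121
δQ/Q = √(0.134) = 0.366
Q = 1.22e+10, so δQ = 0.366 × 1.22e+10 = 4.48e+09.

(1.22 ± 0.448) × 10^10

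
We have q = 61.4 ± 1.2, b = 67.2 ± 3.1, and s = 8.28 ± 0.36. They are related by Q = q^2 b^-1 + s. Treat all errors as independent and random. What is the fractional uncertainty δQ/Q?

Let p = q^2·b^-1 = 56.1. δp/p = √((2·δq/q)² + (-1·δb/b)²) = √(0.00153 + 0.00213) = 0.0605, so δp = 3.39.
Q = p + s: δQ = √(δp² + δs²) = √(11.5 + 0.130) = 3.41
Q = 64.4, so δQ/Q = 3.41/64.4 = 0.0530.

0.0530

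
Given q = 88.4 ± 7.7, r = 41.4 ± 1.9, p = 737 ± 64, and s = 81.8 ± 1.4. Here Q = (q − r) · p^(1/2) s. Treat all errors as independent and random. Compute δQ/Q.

Let u = q − r = 47.0. δu = √(δq² + δr²) = √(59.3 + 3.61) = 7.93, so δu/u = 0.169.
Q is then a monomial in u, p, s:
δQ/Q = √((δu/u)² + (½·δp/p)² + (1·δs/s)²) = √(0.0285 + 0.00189 + 0.000293) = 0.175

0.175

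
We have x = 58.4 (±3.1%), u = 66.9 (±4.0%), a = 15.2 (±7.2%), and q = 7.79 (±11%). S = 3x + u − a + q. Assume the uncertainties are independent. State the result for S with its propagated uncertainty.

235 ± 6.21

Sums and differences: (δS)² = Σ (cᵢ δxᵢ)².
  (3·δx)² = 29.5;  (δu)² = 7.16;  (δa)² = 1.20;  (δq)² = 0.734
δS = √(38.6) = 6.21
S = 235.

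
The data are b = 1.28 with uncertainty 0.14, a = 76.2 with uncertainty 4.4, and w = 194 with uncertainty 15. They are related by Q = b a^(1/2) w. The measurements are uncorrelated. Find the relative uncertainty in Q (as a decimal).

Each factor contributes (exponent × relative error)² to (δQ/Q)²:
  (1·δb/b)² = (1×0.109)² = 0.0120;  (½·δa/a)² = (0.5×0.0577)² = 0.000834;  (1·δw/w)² = (1×0.0773)² = 0.00598
δQ/Q = √(0.0188) = 0.137

0.137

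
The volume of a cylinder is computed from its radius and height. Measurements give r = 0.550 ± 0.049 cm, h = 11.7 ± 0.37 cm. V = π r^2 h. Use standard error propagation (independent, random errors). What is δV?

V is a product of powers, so relative uncertainties combine in quadrature:
  (2·δr/r)² = (2×0.0891)² = 0.0317;  (1·δh/h)² = (1×0.0316)² = 0.00100
δV/V = √(0.0327) = 0.181
V = 11.1 cm^3, so δV = 0.181 × 11.1 = 2.01 cm^3.

2.01 cm^3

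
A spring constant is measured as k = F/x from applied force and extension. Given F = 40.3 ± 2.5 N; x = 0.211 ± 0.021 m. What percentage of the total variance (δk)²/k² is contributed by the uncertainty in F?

(δk/k)² = (1·δF/F)² + (-1·δx/x)²
  F term: (1×0.0620)² = 0.00385
  x term: (-1×0.0995)² = 0.00991
Total = 0.0138. Share from F = 0.00385/0.0138 = 0.280.

28.0%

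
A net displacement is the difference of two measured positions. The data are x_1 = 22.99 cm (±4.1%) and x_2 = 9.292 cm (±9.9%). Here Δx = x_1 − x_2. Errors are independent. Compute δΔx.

1.32 cm

Δx is a linear combination, so absolute uncertainties add in quadrature:
  (δx_1)² = 0.888;  (δx_2)² = 0.846
δΔx = √(1.73) = 1.32 cm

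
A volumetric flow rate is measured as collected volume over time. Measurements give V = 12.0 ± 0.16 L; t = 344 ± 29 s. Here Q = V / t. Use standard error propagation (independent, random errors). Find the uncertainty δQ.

Relative error in a monomial: (δQ/Q)² = Σ (nᵢ · δxᵢ/xᵢ)².
  (1·δV/V)² = (1×0.0133)² = 0.000178;  (-1·δt/t)² = (-1×0.0843)² = 0.00711
δQ/Q = √(0.00728) = 0.0854
Q = 0.0349 L/s, so δQ = 0.0854 × 0.0349 = 0.00298 L/s.

0.00298 L/s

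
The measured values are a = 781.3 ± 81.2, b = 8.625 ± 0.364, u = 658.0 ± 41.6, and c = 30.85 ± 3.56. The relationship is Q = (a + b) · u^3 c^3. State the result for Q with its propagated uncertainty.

Let w = a + b = 789.9. δw = √(δa² + δb²) = √(6590 + 0.132) = 81.2, so δw/w = 0.103.
Q is then a monomial in w, u, c:
δQ/Q = √((δw/w)² + (3·δu/u)² + (3·δc/c)²) = √(0.0106 + 0.0360 + 0.120) = 0.408
Q = 6.607e+15, so δQ = 0.408 × 6.607e+15 = 2.7e+15.

(6.607 ± 2.70) × 10^15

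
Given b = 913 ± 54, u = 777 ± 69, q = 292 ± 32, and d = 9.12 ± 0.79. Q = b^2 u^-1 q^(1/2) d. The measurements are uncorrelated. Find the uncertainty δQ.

30100

Q is a product of powers, so relative uncertainties combine in quadrature:
  (2·δb/b)² = (2×0.0591)² = 0.0140;  (-1·δu/u)² = (-1×0.0888)² = 0.00789;  (½·δq/q)² = (0.5×0.110)² = 0.00300;  (1·δd/d)² = (1×0.0866)² = 0.00750
δQ/Q = √(0.0324) = 0.180
Q = 1.67e+05, so δQ = 0.180 × 1.67e+05 = 30100.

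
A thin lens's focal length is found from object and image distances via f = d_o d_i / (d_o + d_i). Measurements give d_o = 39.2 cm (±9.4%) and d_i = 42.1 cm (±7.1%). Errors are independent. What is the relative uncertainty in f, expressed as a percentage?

5.95%

∂f/∂d_o = (d_i/(d_o+d_i))² = 0.268;  ∂f/∂d_i = (d_o/(d_o+d_i))² = 0.232
δf = √((∂f/∂d_o · δd_o)² + (∂f/∂d_i · δd_i)²) = √(0.976 + 0.483) = 1.21 cm
f = 20.3 cm, so δf/f = 1.21/20.3 = 0.0595.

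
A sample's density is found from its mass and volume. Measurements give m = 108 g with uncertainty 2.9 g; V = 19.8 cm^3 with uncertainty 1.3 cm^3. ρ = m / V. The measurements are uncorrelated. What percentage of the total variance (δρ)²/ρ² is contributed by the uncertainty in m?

(δρ/ρ)² = (1·δm/m)² + (-1·δV/V)²
  m term: (1×0.0269)² = 0.000721
  V term: (-1×0.0657)² = 0.00431
Total = 0.00503. Share from m = 0.000721/0.00503 = 0.143.

14.3%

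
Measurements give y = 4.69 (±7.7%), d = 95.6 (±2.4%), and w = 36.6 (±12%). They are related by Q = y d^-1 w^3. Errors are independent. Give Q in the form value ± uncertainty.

2410 ± 887

Products/powers → add relative errors in quadrature, weighted by exponent:
  (1·δy/y)² = (1×0.0770)² = 0.00593;  (-1·δd/d)² = (-1×0.0240)² = 0.000576;  (3·δw/w)² = (3×0.120)² = 0.130
δQ/Q = √(0.136) = 0.369
Q = 2410, so δQ = 0.369 × 2410 = 887.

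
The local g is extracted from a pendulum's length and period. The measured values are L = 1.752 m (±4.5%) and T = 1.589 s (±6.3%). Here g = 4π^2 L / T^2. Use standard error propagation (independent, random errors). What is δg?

3.67 m/s^2

For a monomial g ∝ L, T^-2, fractional errors add in quadrature:
  (1·δL/L)² = (1×0.0450)² = 0.00202;  (-2·δT/T)² = (-2×0.0630)² = 0.0159
δg/g = √(0.0179) = 0.134
g = 27.39 m/s^2, so δg = 0.134 × 27.39 = 3.67 m/s^2.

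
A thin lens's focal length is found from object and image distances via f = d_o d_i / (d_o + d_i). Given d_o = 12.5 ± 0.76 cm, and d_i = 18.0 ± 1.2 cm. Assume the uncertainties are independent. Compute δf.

∂f/∂d_o = (d_i/(d_o+d_i))² = 0.348;  ∂f/∂d_i = (d_o/(d_o+d_i))² = 0.168
δf = √((∂f/∂d_o · δd_o)² + (∂f/∂d_i · δd_i)²) = √(0.0701 + 0.0406) = 0.333 cm

0.333 cm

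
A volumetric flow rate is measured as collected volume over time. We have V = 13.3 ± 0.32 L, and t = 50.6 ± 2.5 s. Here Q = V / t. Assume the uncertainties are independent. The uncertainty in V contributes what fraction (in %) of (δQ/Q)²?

19.2%

(δQ/Q)² = (1·δV/V)² + (-1·δt/t)²
  V term: (1×0.0241)² = 0.000579
  t term: (-1×0.0494)² = 0.00244
Total = 0.00302. Share from V = 0.000579/0.00302 = 0.192.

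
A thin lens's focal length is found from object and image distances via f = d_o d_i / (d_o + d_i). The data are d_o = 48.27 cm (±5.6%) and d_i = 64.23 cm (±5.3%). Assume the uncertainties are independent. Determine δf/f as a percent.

∂f/∂d_o = (d_i/(d_o+d_i))² = 0.326;  ∂f/∂d_i = (d_o/(d_o+d_i))² = 0.184
δf = √((∂f/∂d_o · δd_o)² + (∂f/∂d_i · δd_i)²) = √(0.776 + 0.393) = 1.08 cm
f = 27.56 cm, so δf/f = 1.08/27.56 = 0.0392.

3.92%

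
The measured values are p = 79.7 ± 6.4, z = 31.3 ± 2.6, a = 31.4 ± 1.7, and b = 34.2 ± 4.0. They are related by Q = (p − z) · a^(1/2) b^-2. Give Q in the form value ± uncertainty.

Let u = p − z = 48.4. δu = √(δp² + δz²) = √(41.0 + 6.76) = 6.91, so δu/u = 0.143.
Q is then a monomial in u, a, b:
δQ/Q = √((δu/u)² + (½·δa/a)² + (-2·δb/b)²) = √(0.0204 + 0.000733 + 0.0547) = 0.275
Q = 0.232, so δQ = 0.275 × 0.232 = 0.0638.

0.232 ± 0.0638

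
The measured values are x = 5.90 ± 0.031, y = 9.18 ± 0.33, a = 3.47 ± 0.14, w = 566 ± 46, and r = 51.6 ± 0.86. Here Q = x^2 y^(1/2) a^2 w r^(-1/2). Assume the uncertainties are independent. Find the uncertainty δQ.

Relative error in a monomial: (δQ/Q)² = Σ (nᵢ · δxᵢ/xᵢ)².
  (2·δx/x)² = (2×0.00525)² = 0.000110;  (½·δy/y)² = (0.5×0.0359)² = 0.000323;  (2·δa/a)² = (2×0.0403)² = 0.00651;  (1·δw/w)² = (1×0.0813)² = 0.00661;  (−½·δr/r)² = (-0.5×0.0167)² = 6.94e-05
δQ/Q = √(0.0136) = 0.117
Q = 1e+05, so δQ = 0.117 × 1e+05 = 11700.

11700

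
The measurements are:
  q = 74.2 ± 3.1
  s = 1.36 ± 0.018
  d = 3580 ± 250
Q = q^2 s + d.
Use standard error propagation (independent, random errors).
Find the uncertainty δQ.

Let p = q^2·s = 7490. δp/p = √((2·δq/q)² + (1·δs/s)²) = √(0.00698 + 0.000175) = 0.0846, so δp = 633.
Q = p + d: δQ = √(δp² + δd²) = √(4.01e+05 + 62500) = 681

681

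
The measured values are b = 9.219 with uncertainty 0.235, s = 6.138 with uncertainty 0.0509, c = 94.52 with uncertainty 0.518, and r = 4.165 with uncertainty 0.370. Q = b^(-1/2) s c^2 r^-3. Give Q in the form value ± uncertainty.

Q is a product of powers, so relative uncertainties combine in quadrature:
  (−½·δb/b)² = (-0.5×0.0255)² = 0.000162;  (1·δs/s)² = (1×0.00829)² = 6.88e-05;  (2·δc/c)² = (2×0.00548)² = 0.000120;  (-3·δr/r)² = (-3×0.0888)² = 0.0710
δQ/Q = √(0.0714) = 0.267
Q = 250.0, so δQ = 0.267 × 250.0 = 66.8.

250.0 ± 66.8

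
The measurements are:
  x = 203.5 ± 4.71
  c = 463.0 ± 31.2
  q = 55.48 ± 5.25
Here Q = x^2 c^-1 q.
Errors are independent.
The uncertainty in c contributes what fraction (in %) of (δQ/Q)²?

(δQ/Q)² = (2·δx/x)² + (-1·δc/c)² + (1·δq/q)²
  x term: (2×0.0231)² = 0.00214
  c term: (-1×0.0674)² = 0.00454
  q term: (1×0.0946)² = 0.00895
Total = 0.0156. Share from c = 0.00454/0.0156 = 0.290.

29.0%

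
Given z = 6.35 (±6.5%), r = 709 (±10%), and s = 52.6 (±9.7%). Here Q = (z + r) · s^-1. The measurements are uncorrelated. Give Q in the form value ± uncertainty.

Let u = z + r = 715. δu = √(δz² + δr²) = √(0.170 + 5030) = 70.9, so δu/u = 0.0991.
Q is then a monomial in u, s:
δQ/Q = √((δu/u)² + (-1·δs/s)²) = √(0.00982 + 0.00941) = 0.139
Q = 13.6, so δQ = 0.139 × 13.6 = 1.89.

13.6 ± 1.89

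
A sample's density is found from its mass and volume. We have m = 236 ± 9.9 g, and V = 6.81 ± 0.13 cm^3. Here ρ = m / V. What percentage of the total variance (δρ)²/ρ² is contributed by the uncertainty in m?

82.8%

(δρ/ρ)² = (1·δm/m)² + (-1·δV/V)²
  m term: (1×0.0419)² = 0.00176
  V term: (-1×0.0191)² = 0.000364
Total = 0.00212. Share from m = 0.00176/0.00212 = 0.828.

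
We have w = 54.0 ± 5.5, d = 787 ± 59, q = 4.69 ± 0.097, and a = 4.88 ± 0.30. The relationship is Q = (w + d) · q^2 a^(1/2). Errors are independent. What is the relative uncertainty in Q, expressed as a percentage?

8.73%

Let u = w + d = 841. δu = √(δw² + δd²) = √(30.2 + 3480) = 59.3, so δu/u = 0.0705.
Q is then a monomial in u, q, a:
δQ/Q = √((δu/u)² + (2·δq/q)² + (½·δa/a)²) = √(0.00496 + 0.00171 + 0.000945) = 0.0873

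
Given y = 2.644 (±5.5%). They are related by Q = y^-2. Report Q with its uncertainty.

Relative error in a monomial: (δQ/Q)² = Σ (nᵢ · δxᵢ/xᵢ)².
  (-2·δy/y)² = (-2×0.0550)² = 0.0121
δQ/Q = √(0.0121) = 0.110
Q = 0.1430, so δQ = 0.110 × 0.1430 = 0.0157.

0.1430 ± 0.0157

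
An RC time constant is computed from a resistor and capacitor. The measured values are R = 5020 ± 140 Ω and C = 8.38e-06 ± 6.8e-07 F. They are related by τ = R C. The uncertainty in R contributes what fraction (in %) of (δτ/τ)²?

(δτ/τ)² = (1·δR/R)² + (1·δC/C)²
  R term: (1×0.0279)² = 0.000778
  C term: (1×0.0811)² = 0.00658
Total = 0.00736. Share from R = 0.000778/0.00736 = 0.106.

10.6%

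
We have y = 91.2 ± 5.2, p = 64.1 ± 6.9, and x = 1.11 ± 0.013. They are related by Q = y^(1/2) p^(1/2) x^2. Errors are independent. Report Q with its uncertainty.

Products/powers → add relative errors in quadrature, weighted by exponent:
  (½·δy/y)² = (0.5×0.0570)² = 0.000813;  (½·δp/p)² = (0.5×0.108)² = 0.00290;  (2·δx/x)² = (2×0.0117)² = 0.000549
δQ/Q = √(0.00426) = 0.0653
Q = 94.2, so δQ = 0.0653 × 94.2 = 6.15.

94.2 ± 6.15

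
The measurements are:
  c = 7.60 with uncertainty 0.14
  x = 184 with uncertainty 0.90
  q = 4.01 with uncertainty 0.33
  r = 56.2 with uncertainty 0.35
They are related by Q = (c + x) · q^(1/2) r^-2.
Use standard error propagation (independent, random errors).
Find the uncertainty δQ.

0.00525

Let u = c + x = 192. δu = √(δc² + δx²) = √(0.0196 + 0.810) = 0.911, so δu/u = 0.00475.
Q is then a monomial in u, q, r:
δQ/Q = √((δu/u)² + (½·δq/q)² + (-2·δr/r)²) = √(2.26e-05 + 0.00169 + 0.000155) = 0.0433
Q = 0.121, so δQ = 0.0433 × 0.121 = 0.00525.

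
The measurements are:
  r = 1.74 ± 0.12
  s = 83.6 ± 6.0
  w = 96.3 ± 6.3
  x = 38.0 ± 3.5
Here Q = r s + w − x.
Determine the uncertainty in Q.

16.2

Let p = r·s = 145. δp/p = √((1·δr/r)² + (1·δs/s)²) = √(0.00476 + 0.00515) = 0.0995, so δp = 14.5.
Q = p + w − x: δQ = √(δp² + δw² + δx²) = √(210 + 39.7 + 12.2) = 16.2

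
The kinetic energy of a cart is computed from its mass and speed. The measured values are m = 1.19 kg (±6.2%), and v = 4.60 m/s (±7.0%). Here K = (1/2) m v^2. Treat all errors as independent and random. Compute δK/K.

0.153

Since K is a product/quotient, work with relative uncertainties:
  (1·δm/m)² = (1×0.0620)² = 0.00384;  (2·δv/v)² = (2×0.0700)² = 0.0196
δK/K = √(0.0234) = 0.153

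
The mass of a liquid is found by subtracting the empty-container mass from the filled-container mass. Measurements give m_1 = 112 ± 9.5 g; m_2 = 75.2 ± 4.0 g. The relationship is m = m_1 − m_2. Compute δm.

10.3 g

m is a linear combination, so absolute uncertainties add in quadrature:
  (δm_1)² = 90.2;  (δm_2)² = 16.0
δm = √(106) = 10.3 g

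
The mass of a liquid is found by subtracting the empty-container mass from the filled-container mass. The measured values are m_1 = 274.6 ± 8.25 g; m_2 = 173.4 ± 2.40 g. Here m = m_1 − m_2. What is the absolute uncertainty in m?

8.59 g

m is a linear combination, so absolute uncertainties add in quadrature:
  (δm_1)² = 68.1;  (δm_2)² = 5.76
δm = √(73.8) = 8.59 g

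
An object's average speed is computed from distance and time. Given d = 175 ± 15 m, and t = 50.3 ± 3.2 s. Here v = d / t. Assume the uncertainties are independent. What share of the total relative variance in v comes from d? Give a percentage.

(δv/v)² = (1·δd/d)² + (-1·δt/t)²
  d term: (1×0.0857)² = 0.00735
  t term: (-1×0.0636)² = 0.00405
Total = 0.0114. Share from d = 0.00735/0.0114 = 0.645.

64.5%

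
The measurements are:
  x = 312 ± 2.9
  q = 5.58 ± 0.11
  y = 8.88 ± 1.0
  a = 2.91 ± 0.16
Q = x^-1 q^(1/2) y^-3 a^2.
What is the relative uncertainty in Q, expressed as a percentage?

35.6%

Products/powers → add relative errors in quadrature, weighted by exponent:
  (-1·δx/x)² = (-1×0.00929)² = 8.64e-05;  (½·δq/q)² = (0.5×0.0197)² = 9.72e-05;  (-3·δy/y)² = (-3×0.113)² = 0.114;  (2·δa/a)² = (2×0.0550)² = 0.0121
δQ/Q = √(0.126) = 0.356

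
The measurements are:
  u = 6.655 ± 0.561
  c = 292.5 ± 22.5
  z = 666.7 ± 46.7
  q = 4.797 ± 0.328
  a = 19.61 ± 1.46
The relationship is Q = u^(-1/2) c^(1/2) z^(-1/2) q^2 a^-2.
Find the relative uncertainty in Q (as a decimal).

0.213

Relative error in a monomial: (δQ/Q)² = Σ (nᵢ · δxᵢ/xᵢ)².
  (−½·δu/u)² = (-0.5×0.0843)² = 0.00178;  (½·δc/c)² = (0.5×0.0769)² = 0.00148;  (−½·δz/z)² = (-0.5×0.0700)² = 0.00123;  (2·δq/q)² = (2×0.0684)² = 0.0187;  (-2·δa/a)² = (-2×0.0745)² = 0.0222
δQ/Q = √(0.0454) = 0.213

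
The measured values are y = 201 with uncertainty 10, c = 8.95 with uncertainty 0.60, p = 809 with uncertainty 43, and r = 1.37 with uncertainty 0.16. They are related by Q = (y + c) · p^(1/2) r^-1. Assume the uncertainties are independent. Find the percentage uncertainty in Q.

Let u = y + c = 210. δu = √(δy² + δc²) = √(100 + 0.360) = 10.0, so δu/u = 0.0477.
Q is then a monomial in u, p, r:
δQ/Q = √((δu/u)² + (½·δp/p)² + (-1·δr/r)²) = √(0.00228 + 0.000706 + 0.0136) = 0.129

12.9%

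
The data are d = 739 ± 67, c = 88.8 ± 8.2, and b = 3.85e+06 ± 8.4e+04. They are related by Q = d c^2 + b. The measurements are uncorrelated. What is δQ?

1.2e+06

Let p = d·c^2 = 5.83e+06. δp/p = √((1·δd/d)² + (2·δc/c)²) = √(0.00822 + 0.0341) = 0.206, so δp = 1.2e+06.
Q = p + b: δQ = √(δp² + δb²) = √(1.44e+12 + 7.06e+09) = 1.2e+06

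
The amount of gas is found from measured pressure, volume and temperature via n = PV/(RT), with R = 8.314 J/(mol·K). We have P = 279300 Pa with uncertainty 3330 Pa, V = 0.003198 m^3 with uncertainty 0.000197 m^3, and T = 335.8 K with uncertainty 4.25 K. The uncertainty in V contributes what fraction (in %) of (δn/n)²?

92.6%

(δn/n)² = (1·δP/P)² + (1·δV/V)² + (-1·δT/T)²
  P term: (1×0.0119)² = 0.000142
  V term: (1×0.0616)² = 0.00379
  T term: (-1×0.0127)² = 0.000160
Total = 0.00410. Share from V = 0.00379/0.00410 = 0.926.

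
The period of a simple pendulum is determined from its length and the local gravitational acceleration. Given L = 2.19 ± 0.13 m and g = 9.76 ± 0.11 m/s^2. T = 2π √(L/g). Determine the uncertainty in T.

Since T is a product/quotient, work with relative uncertainties:
  (½·δL/L)² = (0.5×0.0594)² = 0.000881;  (−½·δg/g)² = (-0.5×0.0113)² = 3.18e-05
δT/T = √(0.000913) = 0.0302
T = 2.98 s, so δT = 0.0302 × 2.98 = 0.0899 s.

0.0899 s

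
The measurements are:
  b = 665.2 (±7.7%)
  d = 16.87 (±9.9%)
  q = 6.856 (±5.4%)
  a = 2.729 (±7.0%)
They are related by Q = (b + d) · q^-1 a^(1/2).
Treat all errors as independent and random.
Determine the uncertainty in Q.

Let u = b + d = 682.1. δu = √(δb² + δd²) = √(2620 + 2.79) = 51.2, so δu/u = 0.0751.
Q is then a monomial in u, q, a:
δQ/Q = √((δu/u)² + (-1·δq/q)² + (½·δa/a)²) = √(0.00565 + 0.00292 + 0.00123) = 0.0989
Q = 164.3, so δQ = 0.0989 × 164.3 = 16.3.

16.3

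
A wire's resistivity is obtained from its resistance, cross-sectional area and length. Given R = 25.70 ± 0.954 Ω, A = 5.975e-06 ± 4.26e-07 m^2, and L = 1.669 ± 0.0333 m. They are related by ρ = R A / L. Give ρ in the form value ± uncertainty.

(9.201 ± 0.762) × 10^-5 Ω·m

Each factor contributes (exponent × relative error)² to (δρ/ρ)²:
  (1·δR/R)² = (1×0.0371)² = 0.00138;  (1·δA/A)² = (1×0.0713)² = 0.00508;  (-1·δL/L)² = (-1×0.0200)² = 0.000398
δρ/ρ = √(0.00686) = 0.0828
ρ = 9.201e-05 Ω·m, so δρ = 0.0828 × 9.201e-05 = 7.62e-06 Ω·m.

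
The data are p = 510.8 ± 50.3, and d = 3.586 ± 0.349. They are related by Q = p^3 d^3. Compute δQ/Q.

Since Q is a product/quotient, work with relative uncertainties:
  (3·δp/p)² = (3×0.0985)² = 0.0873;  (3·δd/d)² = (3×0.0973)² = 0.0852
δQ/Q = √(0.173) = 0.415

0.415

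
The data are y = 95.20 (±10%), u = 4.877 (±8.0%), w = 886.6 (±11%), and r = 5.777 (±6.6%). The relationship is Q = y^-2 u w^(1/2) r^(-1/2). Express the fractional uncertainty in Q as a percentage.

Since Q is a product/quotient, work with relative uncertainties:
  (-2·δy/y)² = (-2×0.100)² = 0.0400;  (1·δu/u)² = (1×0.0800)² = 0.00640;  (½·δw/w)² = (0.5×0.110)² = 0.00302;  (−½·δr/r)² = (-0.5×0.0660)² = 0.00109
δQ/Q = √(0.0505) = 0.225

22.5%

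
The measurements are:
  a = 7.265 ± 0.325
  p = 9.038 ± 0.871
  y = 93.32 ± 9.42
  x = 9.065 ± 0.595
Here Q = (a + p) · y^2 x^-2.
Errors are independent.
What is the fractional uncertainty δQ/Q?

0.247

Let u = a + p = 16.30. δu = √(δa² + δp²) = √(0.106 + 0.759) = 0.930, so δu/u = 0.0570.
Q is then a monomial in u, y, x:
δQ/Q = √((δu/u)² + (2·δy/y)² + (-2·δx/x)²) = √(0.00325 + 0.0408 + 0.0172) = 0.247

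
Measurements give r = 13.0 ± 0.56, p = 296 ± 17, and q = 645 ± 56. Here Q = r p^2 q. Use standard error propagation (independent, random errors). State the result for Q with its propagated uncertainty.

Since Q is a product/quotient, work with relative uncertainties:
  (1·δr/r)² = (1×0.0431)² = 0.00186;  (2·δp/p)² = (2×0.0574)² = 0.0132;  (1·δq/q)² = (1×0.0868)² = 0.00754
δQ/Q = √(0.0226) = 0.150
Q = 7.35e+08, so δQ = 0.150 × 7.35e+08 = 1.1e+08.

(7.35 ± 1.10) × 10^8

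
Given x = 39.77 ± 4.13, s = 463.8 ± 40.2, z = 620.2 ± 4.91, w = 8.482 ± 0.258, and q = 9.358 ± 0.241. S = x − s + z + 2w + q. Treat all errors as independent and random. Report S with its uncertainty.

222.5 ± 40.7

Each term contributes (cᵢ δxᵢ)² to (δS)²:
  (δx)² = 17.1;  (δs)² = 1620;  (δz)² = 24.1;  (2·δw)² = 0.266;  (δq)² = 0.0581
δS = √(1660) = 40.7
S = 222.5.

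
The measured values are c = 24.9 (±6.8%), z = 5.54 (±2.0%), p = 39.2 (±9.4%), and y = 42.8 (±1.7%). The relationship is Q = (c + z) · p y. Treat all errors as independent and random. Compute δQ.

5650

Let u = c + z = 30.4. δu = √(δc² + δz²) = √(2.87 + 0.0123) = 1.70, so δu/u = 0.0557.
Q is then a monomial in u, p, y:
δQ/Q = √((δu/u)² + (1·δp/p)² + (1·δy/y)²) = √(0.00311 + 0.00884 + 0.000289) = 0.111
Q = 51100, so δQ = 0.111 × 51100 = 5650.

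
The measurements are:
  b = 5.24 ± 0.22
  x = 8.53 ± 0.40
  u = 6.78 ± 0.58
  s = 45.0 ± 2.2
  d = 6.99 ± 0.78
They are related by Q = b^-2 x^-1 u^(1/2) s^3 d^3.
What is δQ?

Since Q is a product/quotient, work with relative uncertainties:
  (-2·δb/b)² = (-2×0.0420)² = 0.00705;  (-1·δx/x)² = (-1×0.0469)² = 0.00220;  (½·δu/u)² = (0.5×0.0855)² = 0.00183;  (3·δs/s)² = (3×0.0489)² = 0.0215;  (3·δd/d)² = (3×0.112)² = 0.112
δQ/Q = √(0.145) = 0.380
Q = 3.46e+05, so δQ = 0.380 × 3.46e+05 = 1.32e+05.

1.32e+05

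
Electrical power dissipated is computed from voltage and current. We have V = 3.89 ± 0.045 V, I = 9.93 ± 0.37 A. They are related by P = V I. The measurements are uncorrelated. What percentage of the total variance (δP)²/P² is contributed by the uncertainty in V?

(δP/P)² = (1·δV/V)² + (1·δI/I)²
  V term: (1×0.0116)² = 0.000134
  I term: (1×0.0373)² = 0.00139
Total = 0.00152. Share from V = 0.000134/0.00152 = 0.0879.

8.79%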